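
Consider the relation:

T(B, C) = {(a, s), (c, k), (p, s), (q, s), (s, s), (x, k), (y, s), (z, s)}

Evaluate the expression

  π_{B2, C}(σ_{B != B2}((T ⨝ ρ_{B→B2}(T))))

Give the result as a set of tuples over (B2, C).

ρ[B→B2]: schema becomes (B2, C); tuples unchanged.
Natural join on C: {(a, s, a), (a, s, p), (a, s, q), (a, s, s), (a, s, y), (a, s, z), (c, k, c), (c, k, x), (p, s, a), (p, s, p), (p, s, q), (p, s, s), (p, s, y), (p, s, z), (q, s, a), (q, s, p), (q, s, q), (q, s, s), (q, s, y), (q, s, z), (s, s, a), (s, s, p), (s, s, q), (s, s, s), (s, s, y), (s, s, z), (x, k, c), (x, k, x), (y, s, a), (y, s, p), (y, s, q), (y, s, s), (y, s, y), (y, s, z), (z, s, a), (z, s, p), (z, s, q), (z, s, s), (z, s, y), (z, s, z)}
Selection B != B2: {(a, s, p), (a, s, q), (a, s, s), (a, s, y), (a, s, z), (c, k, x), (p, s, a), (p, s, q), (p, s, s), (p, s, y), (p, s, z), (q, s, a), (q, s, p), (q, s, s), (q, s, y), (q, s, z), (s, s, a), (s, s, p), (s, s, q), (s, s, y), (s, s, z), (x, k, c), (y, s, a), (y, s, p), (y, s, q), (y, s, s), (y, s, z), (z, s, a), (z, s, p), (z, s, q), (z, s, s), (z, s, y)}
Keep only column(s) B2, C (24 duplicate(s) eliminated): {(a, s), (c, k), (p, s), (q, s), (s, s), (x, k), (y, s), (z, s)}

{(a, s), (c, k), (p, s), (q, s), (s, s), (x, k), (y, s), (z, s)}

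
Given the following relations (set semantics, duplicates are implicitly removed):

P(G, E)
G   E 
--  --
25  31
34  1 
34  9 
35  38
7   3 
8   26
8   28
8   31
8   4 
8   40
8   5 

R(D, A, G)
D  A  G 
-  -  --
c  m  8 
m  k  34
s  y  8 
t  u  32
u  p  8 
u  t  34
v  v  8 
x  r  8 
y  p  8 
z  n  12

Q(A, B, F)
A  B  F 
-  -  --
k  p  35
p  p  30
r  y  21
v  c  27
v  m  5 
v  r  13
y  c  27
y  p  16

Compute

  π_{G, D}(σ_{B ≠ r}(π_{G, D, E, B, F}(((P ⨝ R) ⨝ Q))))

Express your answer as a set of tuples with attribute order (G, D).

{(34, m), (8, s), (8, u), (8, v), (8, x), (8, y)}

Natural join on G: {(34, 1, m, k), (34, 1, u, t), (34, 9, m, k), (34, 9, u, t), (8, 26, c, m), (8, 26, s, y), (8, 26, u, p), (8, 26, v, v), (8, 26, x, r), (8, 26, y, p), (8, 28, c, m), (8, 28, s, y), (8, 28, u, p), (8, 28, v, v), (8, 28, x, r), (8, 28, y, p), (8, 31, c, m), (8, 31, s, y), (8, 31, u, p), (8, 31, v, v), (8, 31, x, r), (8, 31, y, p), (8, 4, c, m), (8, 4, s, y), (8, 4, u, p), (8, 4, v, v), (8, 4, x, r), (8, 4, y, p), (8, 40, c, m), (8, 40, s, y), (8, 40, u, p), (8, 40, v, v), (8, 40, x, r), (8, 40, y, p), (8, 5, c, m), (8, 5, s, y), (8, 5, u, p), (8, 5, v, v), (8, 5, x, r), (8, 5, y, p)}
Natural join on A: {(34, 1, m, k, p, 35), (34, 9, m, k, p, 35), (8, 26, s, y, c, 27), (8, 26, s, y, p, 16), (8, 26, u, p, p, 30), (8, 26, v, v, c, 27), (8, 26, v, v, m, 5), (8, 26, v, v, r, 13), (8, 26, x, r, y, 21), (8, 26, y, p, p, 30), (8, 28, s, y, c, 27), (8, 28, s, y, p, 16), (8, 28, u, p, p, 30), (8, 28, v, v, c, 27), (8, 28, v, v, m, 5), (8, 28, v, v, r, 13), (8, 28, x, r, y, 21), (8, 28, y, p, p, 30), (8, 31, s, y, c, 27), (8, 31, s, y, p, 16), (8, 31, u, p, p, 30), (8, 31, v, v, c, 27), (8, 31, v, v, m, 5), (8, 31, v, v, r, 13), (8, 31, x, r, y, 21), (8, 31, y, p, p, 30), (8, 4, s, y, c, 27), (8, 4, s, y, p, 16), (8, 4, u, p, p, 30), (8, 4, v, v, c, 27), (8, 4, v, v, m, 5), (8, 4, v, v, r, 13), (8, 4, x, r, y, 21), (8, 4, y, p, p, 30), (8, 40, s, y, c, 27), (8, 40, s, y, p, 16), (8, 40, u, p, p, 30), (8, 40, v, v, c, 27), (8, 40, v, v, m, 5), (8, 40, v, v, r, 13), (8, 40, x, r, y, 21), (8, 40, y, p, p, 30), (8, 5, s, y, c, 27), (8, 5, s, y, p, 16), (8, 5, u, p, p, 30), (8, 5, v, v, c, 27), (8, 5, v, v, m, 5), (8, 5, v, v, r, 13), (8, 5, x, r, y, 21), (8, 5, y, p, p, 30)}
π_{G, D, E, B, F} gives {(34, m, 1, p, 35), (34, m, 9, p, 35), (8, s, 26, c, 27), (8, s, 26, p, 16), (8, s, 28, c, 27), (8, s, 28, p, 16), (8, s, 31, c, 27), (8, s, 31, p, 16), (8, s, 4, c, 27), (8, s, 4, p, 16), (8, s, 40, c, 27), (8, s, 40, p, 16), (8, s, 5, c, 27), (8, s, 5, p, 16), (8, u, 26, p, 30), (8, u, 28, p, 30), (8, u, 31, p, 30), (8, u, 4, p, 30), (8, u, 40, p, 30), (8, u, 5, p, 30), (8, v, 26, c, 27), (8, v, 26, m, 5), (8, v, 26, r, 13), (8, v, 28, c, 27), (8, v, 28, m, 5), (8, v, 28, r, 13), (8, v, 31, c, 27), (8, v, 31, m, 5), (8, v, 31, r, 13), (8, v, 4, c, 27), (8, v, 4, m, 5), (8, v, 4, r, 13), (8, v, 40, c, 27), (8, v, 40, m, 5), (8, v, 40, r, 13), (8, v, 5, c, 27), (8, v, 5, m, 5), (8, v, 5, r, 13), (8, x, 26, y, 21), (8, x, 28, y, 21), (8, x, 31, y, 21), (8, x, 4, y, 21), (8, x, 40, y, 21), (8, x, 5, y, 21), (8, y, 26, p, 30), (8, y, 28, p, 30), (8, y, 31, p, 30), (8, y, 4, p, 30), (8, y, 40, p, 30), (8, y, 5, p, 30)}.
Filtering on B ≠ r leaves {(34, m, 1, p, 35), (34, m, 9, p, 35), (8, s, 26, c, 27), (8, s, 26, p, 16), (8, s, 28, c, 27), (8, s, 28, p, 16), (8, s, 31, c, 27), (8, s, 31, p, 16), (8, s, 4, c, 27), (8, s, 4, p, 16), (8, s, 40, c, 27), (8, s, 40, p, 16), (8, s, 5, c, 27), (8, s, 5, p, 16), (8, u, 26, p, 30), (8, u, 28, p, 30), (8, u, 31, p, 30), (8, u, 4, p, 30), (8, u, 40, p, 30), (8, u, 5, p, 30), (8, v, 26, c, 27), (8, v, 26, m, 5), (8, v, 28, c, 27), (8, v, 28, m, 5), (8, v, 31, c, 27), (8, v, 31, m, 5), (8, v, 4, c, 27), (8, v, 4, m, 5), (8, v, 40, c, 27), (8, v, 40, m, 5), (8, v, 5, c, 27), (8, v, 5, m, 5), (8, x, 26, y, 21), (8, x, 28, y, 21), (8, x, 31, y, 21), (8, x, 4, y, 21), (8, x, 40, y, 21), (8, x, 5, y, 21), (8, y, 26, p, 30), (8, y, 28, p, 30), (8, y, 31, p, 30), (8, y, 4, p, 30), (8, y, 40, p, 30), (8, y, 5, p, 30)}.
π_{G, D} gives {(34, m), (8, s), (8, u), (8, v), (8, x), (8, y)} (38 duplicate(s) eliminated).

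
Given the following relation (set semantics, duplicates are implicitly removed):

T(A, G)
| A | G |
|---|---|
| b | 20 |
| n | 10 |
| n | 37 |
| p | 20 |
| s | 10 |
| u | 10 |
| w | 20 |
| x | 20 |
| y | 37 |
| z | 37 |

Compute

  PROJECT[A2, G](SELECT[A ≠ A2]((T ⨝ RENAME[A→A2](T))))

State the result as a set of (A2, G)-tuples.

ρ[A→A2]: schema becomes (A2, G); tuples unchanged.
Joining T and RENAME[A→A2](T) on G yields {(b, 20, b), (b, 20, p), (b, 20, w), (b, 20, x), (n, 10, n), (n, 10, s), (n, 10, u), (n, 37, n), (n, 37, y), (n, 37, z), (p, 20, b), (p, 20, p), (p, 20, w), (p, 20, x), (s, 10, n), (s, 10, s), (s, 10, u), (u, 10, n), (u, 10, s), (u, 10, u), (w, 20, b), (w, 20, p), (w, 20, w), (w, 20, x), (x, 20, b), (x, 20, p), (x, 20, w), (x, 20, x), (y, 37, n), (y, 37, y), (y, 37, z), (z, 37, n), (z, 37, y), (z, 37, z)}.
σ[A ≠ A2]: keep tuples satisfying A ≠ A2 → {(b, 20, p), (b, 20, w), (b, 20, x), (n, 10, s), (n, 10, u), (n, 37, y), (n, 37, z), (p, 20, b), (p, 20, w), (p, 20, x), (s, 10, n), (s, 10, u), (u, 10, n), (u, 10, s), (w, 20, b), (w, 20, p), (w, 20, x), (x, 20, b), (x, 20, p), (x, 20, w), (y, 37, n), (y, 37, z), (z, 37, n), (z, 37, y)}
π_{A2, G} gives {(b, 20), (n, 10), (n, 37), (p, 20), (s, 10), (u, 10), (w, 20), (x, 20), (y, 37), (z, 37)} (14 duplicate(s) eliminated).

{(b, 20), (n, 10), (n, 37), (p, 20), (s, 10), (u, 10), (w, 20), (x, 20), (y, 37), (z, 37)}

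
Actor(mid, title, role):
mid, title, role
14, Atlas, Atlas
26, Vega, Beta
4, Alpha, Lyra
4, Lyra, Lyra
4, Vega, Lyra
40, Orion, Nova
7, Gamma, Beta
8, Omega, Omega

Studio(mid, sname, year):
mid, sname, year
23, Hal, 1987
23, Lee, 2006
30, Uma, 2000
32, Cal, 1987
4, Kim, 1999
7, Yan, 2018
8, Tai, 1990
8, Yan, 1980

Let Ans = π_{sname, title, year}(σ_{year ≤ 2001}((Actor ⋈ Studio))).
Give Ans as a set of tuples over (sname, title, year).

{(Kim, Alpha, 1999), (Kim, Lyra, 1999), (Kim, Vega, 1999), (Tai, Omega, 1990), (Yan, Omega, 1980)}

Actor ⋈ Studio (natural join on mid): {(4, Alpha, Lyra, Kim, 1999), (4, Lyra, Lyra, Kim, 1999), (4, Vega, Lyra, Kim, 1999), (7, Gamma, Beta, Yan, 2018), (8, Omega, Omega, Tai, 1990), (8, Omega, Omega, Yan, 1980)}
Apply σ_{year ≤ 2001}; surviving tuples: {(4, Alpha, Lyra, Kim, 1999), (4, Lyra, Lyra, Kim, 1999), (4, Vega, Lyra, Kim, 1999), (8, Omega, Omega, Tai, 1990), (8, Omega, Omega, Yan, 1980)}
π_{sname, title, year} gives {(Kim, Alpha, 1999), (Kim, Lyra, 1999), (Kim, Vega, 1999), (Tai, Omega, 1990), (Yan, Omega, 1980)}.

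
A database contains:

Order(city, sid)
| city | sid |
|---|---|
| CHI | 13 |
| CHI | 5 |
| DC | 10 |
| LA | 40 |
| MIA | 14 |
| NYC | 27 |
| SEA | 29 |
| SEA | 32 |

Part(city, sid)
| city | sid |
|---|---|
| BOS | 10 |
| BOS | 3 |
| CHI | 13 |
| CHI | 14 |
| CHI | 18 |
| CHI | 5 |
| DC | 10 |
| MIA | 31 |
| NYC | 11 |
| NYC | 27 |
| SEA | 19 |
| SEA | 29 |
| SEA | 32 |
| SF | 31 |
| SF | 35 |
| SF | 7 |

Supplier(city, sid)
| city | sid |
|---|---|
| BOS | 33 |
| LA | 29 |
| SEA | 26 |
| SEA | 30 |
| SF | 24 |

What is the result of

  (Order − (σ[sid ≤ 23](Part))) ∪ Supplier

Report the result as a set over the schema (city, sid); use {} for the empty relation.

Selection sid ≤ 23: {(BOS, 10), (BOS, 3), (CHI, 13), (CHI, 14), (CHI, 18), (CHI, 5), (DC, 10), (NYC, 11), (SEA, 19), (SF, 7)}
Taking the difference: {(LA, 40), (MIA, 14), (NYC, 27), (SEA, 29), (SEA, 32)}
Taking the union: {(BOS, 33), (LA, 29), (LA, 40), (MIA, 14), (NYC, 27), (SEA, 26), (SEA, 29), (SEA, 30), (SEA, 32), (SF, 24)}

{(BOS, 33), (LA, 29), (LA, 40), (MIA, 14), (NYC, 27), (SEA, 26), (SEA, 29), (SEA, 30), (SEA, 32), (SF, 24)}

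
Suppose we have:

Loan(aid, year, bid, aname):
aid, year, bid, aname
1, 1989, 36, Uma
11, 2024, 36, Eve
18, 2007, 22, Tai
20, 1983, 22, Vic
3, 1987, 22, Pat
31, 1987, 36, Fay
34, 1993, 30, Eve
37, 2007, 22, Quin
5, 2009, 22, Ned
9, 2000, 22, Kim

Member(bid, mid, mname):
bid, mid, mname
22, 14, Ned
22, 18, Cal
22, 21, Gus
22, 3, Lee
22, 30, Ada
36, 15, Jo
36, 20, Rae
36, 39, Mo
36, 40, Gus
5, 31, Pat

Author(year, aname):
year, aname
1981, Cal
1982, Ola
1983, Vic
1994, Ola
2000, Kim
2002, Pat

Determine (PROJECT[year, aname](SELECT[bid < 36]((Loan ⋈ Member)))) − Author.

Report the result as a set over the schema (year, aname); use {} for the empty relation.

Loan ⋈ Member (natural join on bid): {(1, 1989, 36, Uma, 15, Jo), (1, 1989, 36, Uma, 20, Rae), (1, 1989, 36, Uma, 39, Mo), (1, 1989, 36, Uma, 40, Gus), (11, 2024, 36, Eve, 15, Jo), (11, 2024, 36, Eve, 20, Rae), (11, 2024, 36, Eve, 39, Mo), (11, 2024, 36, Eve, 40, Gus), (18, 2007, 22, Tai, 14, Ned), (18, 2007, 22, Tai, 18, Cal), (18, 2007, 22, Tai, 21, Gus), (18, 2007, 22, Tai, 3, Lee), (18, 2007, 22, Tai, 30, Ada), (20, 1983, 22, Vic, 14, Ned), (20, 1983, 22, Vic, 18, Cal), (20, 1983, 22, Vic, 21, Gus), (20, 1983, 22, Vic, 3, Lee), (20, 1983, 22, Vic, 30, Ada), (3, 1987, 22, Pat, 14, Ned), (3, 1987, 22, Pat, 18, Cal), (3, 1987, 22, Pat, 21, Gus), (3, 1987, 22, Pat, 3, Lee), (3, 1987, 22, Pat, 30, Ada), (31, 1987, 36, Fay, 15, Jo), (31, 1987, 36, Fay, 20, Rae), (31, 1987, 36, Fay, 39, Mo), (31, 1987, 36, Fay, 40, Gus), (37, 2007, 22, Quin, 14, Ned), (37, 2007, 22, Quin, 18, Cal), (37, 2007, 22, Quin, 21, Gus), (37, 2007, 22, Quin, 3, Lee), (37, 2007, 22, Quin, 30, Ada), (5, 2009, 22, Ned, 14, Ned), (5, 2009, 22, Ned, 18, Cal), (5, 2009, 22, Ned, 21, Gus), (5, 2009, 22, Ned, 3, Lee), (5, 2009, 22, Ned, 30, Ada), (9, 2000, 22, Kim, 14, Ned), (9, 2000, 22, Kim, 18, Cal), (9, 2000, 22, Kim, 21, Gus), (9, 2000, 22, Kim, 3, Lee), (9, 2000, 22, Kim, 30, Ada)}
σ[bid < 36]: keep tuples satisfying bid < 36 → {(18, 2007, 22, Tai, 14, Ned), (18, 2007, 22, Tai, 18, Cal), (18, 2007, 22, Tai, 21, Gus), (18, 2007, 22, Tai, 3, Lee), (18, 2007, 22, Tai, 30, Ada), (20, 1983, 22, Vic, 14, Ned), (20, 1983, 22, Vic, 18, Cal), (20, 1983, 22, Vic, 21, Gus), (20, 1983, 22, Vic, 3, Lee), (20, 1983, 22, Vic, 30, Ada), (3, 1987, 22, Pat, 14, Ned), (3, 1987, 22, Pat, 18, Cal), (3, 1987, 22, Pat, 21, Gus), (3, 1987, 22, Pat, 3, Lee), (3, 1987, 22, Pat, 30, Ada), (37, 2007, 22, Quin, 14, Ned), (37, 2007, 22, Quin, 18, Cal), (37, 2007, 22, Quin, 21, Gus), (37, 2007, 22, Quin, 3, Lee), (37, 2007, 22, Quin, 30, Ada), (5, 2009, 22, Ned, 14, Ned), (5, 2009, 22, Ned, 18, Cal), (5, 2009, 22, Ned, 21, Gus), (5, 2009, 22, Ned, 3, Lee), (5, 2009, 22, Ned, 30, Ada), (9, 2000, 22, Kim, 14, Ned), (9, 2000, 22, Kim, 18, Cal), (9, 2000, 22, Kim, 21, Gus), (9, 2000, 22, Kim, 3, Lee), (9, 2000, 22, Kim, 30, Ada)}
π[year, aname]: project onto (year, aname) (24 duplicate(s) eliminated) → {(1983, Vic), (1987, Pat), (2000, Kim), (2007, Quin), (2007, Tai), (2009, Ned)}
Difference: {(1983, Vic), (1987, Pat), (2000, Kim), (2007, Quin), (2007, Tai), (2009, Ned)} with {(1981, Cal), (1982, Ola), (1983, Vic), (1994, Ola), (2000, Kim), (2002, Pat)} → {(1987, Pat), (2007, Quin), (2007, Tai), (2009, Ned)}

{(1987, Pat), (2007, Quin), (2007, Tai), (2009, Ned)}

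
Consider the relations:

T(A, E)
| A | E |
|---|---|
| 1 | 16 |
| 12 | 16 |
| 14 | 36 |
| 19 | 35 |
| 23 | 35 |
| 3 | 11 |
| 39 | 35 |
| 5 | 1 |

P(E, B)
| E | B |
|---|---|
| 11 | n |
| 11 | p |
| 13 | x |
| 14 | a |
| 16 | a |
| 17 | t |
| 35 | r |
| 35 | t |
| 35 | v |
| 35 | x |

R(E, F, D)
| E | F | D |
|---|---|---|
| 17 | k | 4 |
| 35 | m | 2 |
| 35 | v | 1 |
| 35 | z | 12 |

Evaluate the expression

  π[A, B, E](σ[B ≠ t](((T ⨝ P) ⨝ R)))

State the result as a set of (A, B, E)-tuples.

{(19, r, 35), (19, v, 35), (19, x, 35), (23, r, 35), (23, v, 35), (23, x, 35), (39, r, 35), (39, v, 35), (39, x, 35)}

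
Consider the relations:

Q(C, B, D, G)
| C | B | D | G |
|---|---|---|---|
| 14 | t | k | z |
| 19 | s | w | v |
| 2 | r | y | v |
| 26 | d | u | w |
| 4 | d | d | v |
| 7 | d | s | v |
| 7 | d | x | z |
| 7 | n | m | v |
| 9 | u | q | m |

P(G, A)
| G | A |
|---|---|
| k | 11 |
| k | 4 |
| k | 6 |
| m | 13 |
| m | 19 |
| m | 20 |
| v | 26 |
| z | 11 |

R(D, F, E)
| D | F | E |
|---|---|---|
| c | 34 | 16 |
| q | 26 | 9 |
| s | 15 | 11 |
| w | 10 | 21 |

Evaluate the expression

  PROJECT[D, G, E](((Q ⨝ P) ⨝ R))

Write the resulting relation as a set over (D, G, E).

{(q, m, 9), (s, v, 11), (w, v, 21)}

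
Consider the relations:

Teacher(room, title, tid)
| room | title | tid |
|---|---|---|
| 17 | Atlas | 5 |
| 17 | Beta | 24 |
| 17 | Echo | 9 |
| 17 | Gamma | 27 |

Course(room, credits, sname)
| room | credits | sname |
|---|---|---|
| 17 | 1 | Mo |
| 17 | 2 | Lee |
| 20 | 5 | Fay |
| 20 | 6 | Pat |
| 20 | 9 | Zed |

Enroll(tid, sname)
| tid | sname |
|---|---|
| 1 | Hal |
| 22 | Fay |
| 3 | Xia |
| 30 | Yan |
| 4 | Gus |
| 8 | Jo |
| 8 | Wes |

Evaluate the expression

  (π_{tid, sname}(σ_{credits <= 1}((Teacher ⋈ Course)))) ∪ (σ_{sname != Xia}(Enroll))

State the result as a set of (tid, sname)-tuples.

Joining Teacher and Course on room yields {(17, Atlas, 5, 1, Mo), (17, Atlas, 5, 2, Lee), (17, Beta, 24, 1, Mo), (17, Beta, 24, 2, Lee), (17, Echo, 9, 1, Mo), (17, Echo, 9, 2, Lee), (17, Gamma, 27, 1, Mo), (17, Gamma, 27, 2, Lee)}.
Selection credits <= 1: {(17, Atlas, 5, 1, Mo), (17, Beta, 24, 1, Mo), (17, Echo, 9, 1, Mo), (17, Gamma, 27, 1, Mo)}
π_{tid, sname} gives {(24, Mo), (27, Mo), (5, Mo), (9, Mo)}.
Selection sname != Xia: {(1, Hal), (22, Fay), (30, Yan), (4, Gus), (8, Jo), (8, Wes)}
Taking the union: {(1, Hal), (22, Fay), (24, Mo), (27, Mo), (30, Yan), (4, Gus), (5, Mo), (8, Jo), (8, Wes), (9, Mo)}

{(1, Hal), (22, Fay), (24, Mo), (27, Mo), (30, Yan), (4, Gus), (5, Mo), (8, Jo), (8, Wes), (9, Mo)}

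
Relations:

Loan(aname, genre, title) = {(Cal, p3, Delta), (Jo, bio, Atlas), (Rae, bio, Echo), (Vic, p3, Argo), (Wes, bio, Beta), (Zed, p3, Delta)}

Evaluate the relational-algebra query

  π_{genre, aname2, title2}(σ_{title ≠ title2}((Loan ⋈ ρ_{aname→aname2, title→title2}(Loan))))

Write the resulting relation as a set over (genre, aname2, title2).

{(bio, Jo, Atlas), (bio, Rae, Echo), (bio, Wes, Beta), (p3, Cal, Delta), (p3, Vic, Argo), (p3, Zed, Delta)}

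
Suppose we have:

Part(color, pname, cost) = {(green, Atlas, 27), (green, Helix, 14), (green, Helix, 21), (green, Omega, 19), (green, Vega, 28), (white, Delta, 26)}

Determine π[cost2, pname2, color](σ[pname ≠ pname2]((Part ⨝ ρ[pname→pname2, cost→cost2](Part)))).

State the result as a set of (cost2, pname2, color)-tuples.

{(14, Helix, green), (19, Omega, green), (21, Helix, green), (27, Atlas, green), (28, Vega, green)}

ρ[pname→pname2, cost→cost2]: schema becomes (color, pname2, cost2); tuples unchanged.
Part ⋈ ρ[pname→pname2, cost→cost2](Part) (natural join on color): {(green, Atlas, 27, Atlas, 27), (green, Atlas, 27, Helix, 14), (green, Atlas, 27, Helix, 21), (green, Atlas, 27, Omega, 19), (green, Atlas, 27, Vega, 28), (green, Helix, 14, Atlas, 27), (green, Helix, 14, Helix, 14), (green, Helix, 14, Helix, 21), (green, Helix, 14, Omega, 19), (green, Helix, 14, Vega, 28), (green, Helix, 21, Atlas, 27), (green, Helix, 21, Helix, 14), (green, Helix, 21, Helix, 21), (green, Helix, 21, Omega, 19), (green, Helix, 21, Vega, 28), (green, Omega, 19, Atlas, 27), (green, Omega, 19, Helix, 14), (green, Omega, 19, Helix, 21), (green, Omega, 19, Omega, 19), (green, Omega, 19, Vega, 28), (green, Vega, 28, Atlas, 27), (green, Vega, 28, Helix, 14), (green, Vega, 28, Helix, 21), (green, Vega, 28, Omega, 19), (green, Vega, 28, Vega, 28), (white, Delta, 26, Delta, 26)}
Filtering on pname ≠ pname2 leaves {(green, Atlas, 27, Helix, 14), (green, Atlas, 27, Helix, 21), (green, Atlas, 27, Omega, 19), (green, Atlas, 27, Vega, 28), (green, Helix, 14, Atlas, 27), (green, Helix, 14, Omega, 19), (green, Helix, 14, Vega, 28), (green, Helix, 21, Atlas, 27), (green, Helix, 21, Omega, 19), (green, Helix, 21, Vega, 28), (green, Omega, 19, Atlas, 27), (green, Omega, 19, Helix, 14), (green, Omega, 19, Helix, 21), (green, Omega, 19, Vega, 28), (green, Vega, 28, Atlas, 27), (green, Vega, 28, Helix, 14), (green, Vega, 28, Helix, 21), (green, Vega, 28, Omega, 19)}.
Projecting to cost2, pname2, color (13 duplicate(s) eliminated): {(14, Helix, green), (19, Omega, green), (21, Helix, green), (27, Atlas, green), (28, Vega, green)}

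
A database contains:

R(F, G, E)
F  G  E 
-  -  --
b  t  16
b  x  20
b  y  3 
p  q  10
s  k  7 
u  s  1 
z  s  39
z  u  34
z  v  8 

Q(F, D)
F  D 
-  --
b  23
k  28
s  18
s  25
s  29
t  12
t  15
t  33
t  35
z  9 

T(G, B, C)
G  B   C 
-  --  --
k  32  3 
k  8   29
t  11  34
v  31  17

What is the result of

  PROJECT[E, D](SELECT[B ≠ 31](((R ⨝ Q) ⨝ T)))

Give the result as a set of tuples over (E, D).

Natural join on F: {(b, t, 16, 23), (b, x, 20, 23), (b, y, 3, 23), (s, k, 7, 18), (s, k, 7, 25), (s, k, 7, 29), (z, s, 39, 9), (z, u, 34, 9), (z, v, 8, 9)}
Natural join on G: {(b, t, 16, 23, 11, 34), (s, k, 7, 18, 32, 3), (s, k, 7, 18, 8, 29), (s, k, 7, 25, 32, 3), (s, k, 7, 25, 8, 29), (s, k, 7, 29, 32, 3), (s, k, 7, 29, 8, 29), (z, v, 8, 9, 31, 17)}
σ[B ≠ 31]: keep tuples satisfying B ≠ 31 → {(b, t, 16, 23, 11, 34), (s, k, 7, 18, 32, 3), (s, k, 7, 18, 8, 29), (s, k, 7, 25, 32, 3), (s, k, 7, 25, 8, 29), (s, k, 7, 29, 32, 3), (s, k, 7, 29, 8, 29)}
π[E, D]: project onto (E, D) (3 duplicate(s) eliminated) → {(16, 23), (7, 18), (7, 25), (7, 29)}

{(16, 23), (7, 18), (7, 25), (7, 29)}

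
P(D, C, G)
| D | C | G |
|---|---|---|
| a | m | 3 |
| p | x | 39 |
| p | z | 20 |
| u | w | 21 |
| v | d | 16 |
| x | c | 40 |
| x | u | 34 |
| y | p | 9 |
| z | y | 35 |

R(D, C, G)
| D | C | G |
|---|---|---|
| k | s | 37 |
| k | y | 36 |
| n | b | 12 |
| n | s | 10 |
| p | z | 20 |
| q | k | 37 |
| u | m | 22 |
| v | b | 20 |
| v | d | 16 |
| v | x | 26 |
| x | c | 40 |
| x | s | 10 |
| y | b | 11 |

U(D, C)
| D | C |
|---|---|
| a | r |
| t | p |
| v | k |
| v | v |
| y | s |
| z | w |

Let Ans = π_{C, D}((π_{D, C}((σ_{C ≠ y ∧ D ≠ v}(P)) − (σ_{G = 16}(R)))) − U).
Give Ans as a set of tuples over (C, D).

σ[C ≠ y ∧ D ≠ v]: keep tuples satisfying C ≠ y ∧ D ≠ v → {(a, m, 3), (p, x, 39), (p, z, 20), (u, w, 21), (x, c, 40), (x, u, 34), (y, p, 9)}
σ[G = 16]: keep tuples satisfying G = 16 → {(v, d, 16)}
Set difference of the two operands is {(a, m, 3), (p, x, 39), (p, z, 20), (u, w, 21), (x, c, 40), (x, u, 34), (y, p, 9)}.
Keep only column(s) D, C: {(a, m), (p, x), (p, z), (u, w), (x, c), (x, u), (y, p)}
Set difference of the two operands is {(a, m), (p, x), (p, z), (u, w), (x, c), (x, u), (y, p)}.
Keep only column(s) C, D: {(c, x), (m, a), (p, y), (u, x), (w, u), (x, p), (z, p)}

{(c, x), (m, a), (p, y), (u, x), (w, u), (x, p), (z, p)}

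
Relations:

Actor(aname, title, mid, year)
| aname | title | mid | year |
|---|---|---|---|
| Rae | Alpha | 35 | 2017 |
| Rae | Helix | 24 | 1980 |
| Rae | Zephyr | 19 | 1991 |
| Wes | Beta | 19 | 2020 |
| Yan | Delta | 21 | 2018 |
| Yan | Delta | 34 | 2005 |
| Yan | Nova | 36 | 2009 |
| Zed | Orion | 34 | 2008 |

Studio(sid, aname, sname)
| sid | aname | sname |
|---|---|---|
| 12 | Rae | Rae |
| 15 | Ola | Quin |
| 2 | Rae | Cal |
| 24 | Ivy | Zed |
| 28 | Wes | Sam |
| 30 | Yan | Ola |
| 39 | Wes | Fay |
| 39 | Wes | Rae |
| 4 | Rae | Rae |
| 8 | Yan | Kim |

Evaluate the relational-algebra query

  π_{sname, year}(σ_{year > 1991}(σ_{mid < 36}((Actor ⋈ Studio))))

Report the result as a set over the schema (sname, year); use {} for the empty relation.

{(Cal, 2017), (Fay, 2020), (Kim, 2005), (Kim, 2018), (Ola, 2005), (Ola, 2018), (Rae, 2017), (Rae, 2020), (Sam, 2020)}

Joining Actor and Studio on aname yields {(Rae, Alpha, 35, 2017, 12, Rae), (Rae, Alpha, 35, 2017, 2, Cal), (Rae, Alpha, 35, 2017, 4, Rae), (Rae, Helix, 24, 1980, 12, Rae), (Rae, Helix, 24, 1980, 2, Cal), (Rae, Helix, 24, 1980, 4, Rae), (Rae, Zephyr, 19, 1991, 12, Rae), (Rae, Zephyr, 19, 1991, 2, Cal), (Rae, Zephyr, 19, 1991, 4, Rae), (Wes, Beta, 19, 2020, 28, Sam), (Wes, Beta, 19, 2020, 39, Fay), (Wes, Beta, 19, 2020, 39, Rae), (Yan, Delta, 21, 2018, 30, Ola), (Yan, Delta, 21, 2018, 8, Kim), (Yan, Delta, 34, 2005, 30, Ola), (Yan, Delta, 34, 2005, 8, Kim), (Yan, Nova, 36, 2009, 30, Ola), (Yan, Nova, 36, 2009, 8, Kim)}.
Filtering on mid < 36 leaves {(Rae, Alpha, 35, 2017, 12, Rae), (Rae, Alpha, 35, 2017, 2, Cal), (Rae, Alpha, 35, 2017, 4, Rae), (Rae, Helix, 24, 1980, 12, Rae), (Rae, Helix, 24, 1980, 2, Cal), (Rae, Helix, 24, 1980, 4, Rae), (Rae, Zephyr, 19, 1991, 12, Rae), (Rae, Zephyr, 19, 1991, 2, Cal), (Rae, Zephyr, 19, 1991, 4, Rae), (Wes, Beta, 19, 2020, 28, Sam), (Wes, Beta, 19, 2020, 39, Fay), (Wes, Beta, 19, 2020, 39, Rae), (Yan, Delta, 21, 2018, 30, Ola), (Yan, Delta, 21, 2018, 8, Kim), (Yan, Delta, 34, 2005, 30, Ola), (Yan, Delta, 34, 2005, 8, Kim)}.
Filtering on year > 1991 leaves {(Rae, Alpha, 35, 2017, 12, Rae), (Rae, Alpha, 35, 2017, 2, Cal), (Rae, Alpha, 35, 2017, 4, Rae), (Wes, Beta, 19, 2020, 28, Sam), (Wes, Beta, 19, 2020, 39, Fay), (Wes, Beta, 19, 2020, 39, Rae), (Yan, Delta, 21, 2018, 30, Ola), (Yan, Delta, 21, 2018, 8, Kim), (Yan, Delta, 34, 2005, 30, Ola), (Yan, Delta, 34, 2005, 8, Kim)}.
π_{sname, year} gives {(Cal, 2017), (Fay, 2020), (Kim, 2005), (Kim, 2018), (Ola, 2005), (Ola, 2018), (Rae, 2017), (Rae, 2020), (Sam, 2020)} (1 duplicate(s) eliminated).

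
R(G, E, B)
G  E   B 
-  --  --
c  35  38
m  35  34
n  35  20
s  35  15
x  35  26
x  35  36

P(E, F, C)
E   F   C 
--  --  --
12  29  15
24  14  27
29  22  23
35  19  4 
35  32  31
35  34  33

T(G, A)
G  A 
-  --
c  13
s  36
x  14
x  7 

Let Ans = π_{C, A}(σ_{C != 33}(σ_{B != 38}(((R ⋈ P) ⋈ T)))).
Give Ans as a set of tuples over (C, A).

{(31, 14), (31, 36), (31, 7), (4, 14), (4, 36), (4, 7)}

R ⋈ P (natural join on E): {(c, 35, 38, 19, 4), (c, 35, 38, 32, 31), (c, 35, 38, 34, 33), (m, 35, 34, 19, 4), (m, 35, 34, 32, 31), (m, 35, 34, 34, 33), (n, 35, 20, 19, 4), (n, 35, 20, 32, 31), (n, 35, 20, 34, 33), (s, 35, 15, 19, 4), (s, 35, 15, 32, 31), (s, 35, 15, 34, 33), (x, 35, 26, 19, 4), (x, 35, 26, 32, 31), (x, 35, 26, 34, 33), (x, 35, 36, 19, 4), (x, 35, 36, 32, 31), (x, 35, 36, 34, 33)}
(R ⋈ P) ⋈ T (natural join on G): {(c, 35, 38, 19, 4, 13), (c, 35, 38, 32, 31, 13), (c, 35, 38, 34, 33, 13), (s, 35, 15, 19, 4, 36), (s, 35, 15, 32, 31, 36), (s, 35, 15, 34, 33, 36), (x, 35, 26, 19, 4, 14), (x, 35, 26, 19, 4, 7), (x, 35, 26, 32, 31, 14), (x, 35, 26, 32, 31, 7), (x, 35, 26, 34, 33, 14), (x, 35, 26, 34, 33, 7), (x, 35, 36, 19, 4, 14), (x, 35, 36, 19, 4, 7), (x, 35, 36, 32, 31, 14), (x, 35, 36, 32, 31, 7), (x, 35, 36, 34, 33, 14), (x, 35, 36, 34, 33, 7)}
Apply σ_{B != 38}; surviving tuples: {(s, 35, 15, 19, 4, 36), (s, 35, 15, 32, 31, 36), (s, 35, 15, 34, 33, 36), (x, 35, 26, 19, 4, 14), (x, 35, 26, 19, 4, 7), (x, 35, 26, 32, 31, 14), (x, 35, 26, 32, 31, 7), (x, 35, 26, 34, 33, 14), (x, 35, 26, 34, 33, 7), (x, 35, 36, 19, 4, 14), (x, 35, 36, 19, 4, 7), (x, 35, 36, 32, 31, 14), (x, 35, 36, 32, 31, 7), (x, 35, 36, 34, 33, 14), (x, 35, 36, 34, 33, 7)}
Apply σ_{C != 33}; surviving tuples: {(s, 35, 15, 19, 4, 36), (s, 35, 15, 32, 31, 36), (x, 35, 26, 19, 4, 14), (x, 35, 26, 19, 4, 7), (x, 35, 26, 32, 31, 14), (x, 35, 26, 32, 31, 7), (x, 35, 36, 19, 4, 14), (x, 35, 36, 19, 4, 7), (x, 35, 36, 32, 31, 14), (x, 35, 36, 32, 31, 7)}
π[C, A]: project onto (C, A) (4 duplicate(s) eliminated) → {(31, 14), (31, 36), (31, 7), (4, 14), (4, 36), (4, 7)}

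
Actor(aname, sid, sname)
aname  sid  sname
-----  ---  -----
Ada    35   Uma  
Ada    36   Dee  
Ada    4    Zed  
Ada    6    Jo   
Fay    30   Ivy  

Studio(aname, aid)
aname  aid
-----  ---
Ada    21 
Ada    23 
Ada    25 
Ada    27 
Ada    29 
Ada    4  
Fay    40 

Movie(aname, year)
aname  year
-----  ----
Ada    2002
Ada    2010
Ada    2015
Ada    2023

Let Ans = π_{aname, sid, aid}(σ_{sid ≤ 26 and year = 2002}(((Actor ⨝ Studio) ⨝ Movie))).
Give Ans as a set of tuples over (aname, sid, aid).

{(Ada, 4, 21), (Ada, 4, 23), (Ada, 4, 25), (Ada, 4, 27), (Ada, 4, 29), (Ada, 4, 4), (Ada, 6, 21), (Ada, 6, 23), (Ada, 6, 25), (Ada, 6, 27), (Ada, 6, 29), (Ada, 6, 4)}

Actor ⋈ Studio (natural join on aname): {(Ada, 35, Uma, 21), (Ada, 35, Uma, 23), (Ada, 35, Uma, 25), (Ada, 35, Uma, 27), (Ada, 35, Uma, 29), (Ada, 35, Uma, 4), (Ada, 36, Dee, 21), (Ada, 36, Dee, 23), (Ada, 36, Dee, 25), (Ada, 36, Dee, 27), (Ada, 36, Dee, 29), (Ada, 36, Dee, 4), (Ada, 4, Zed, 21), (Ada, 4, Zed, 23), (Ada, 4, Zed, 25), (Ada, 4, Zed, 27), (Ada, 4, Zed, 29), (Ada, 4, Zed, 4), (Ada, 6, Jo, 21), (Ada, 6, Jo, 23), (Ada, 6, Jo, 25), (Ada, 6, Jo, 27), (Ada, 6, Jo, 29), (Ada, 6, Jo, 4), (Fay, 30, Ivy, 40)}
(Actor ⨝ Studio) ⋈ Movie (natural join on aname): {(Ada, 35, Uma, 21, 2002), (Ada, 35, Uma, 21, 2010), (Ada, 35, Uma, 21, 2015), (Ada, 35, Uma, 21, 2023), (Ada, 35, Uma, 23, 2002), (Ada, 35, Uma, 23, 2010), (Ada, 35, Uma, 23, 2015), (Ada, 35, Uma, 23, 2023), (Ada, 35, Uma, 25, 2002), (Ada, 35, Uma, 25, 2010), (Ada, 35, Uma, 25, 2015), (Ada, 35, Uma, 25, 2023), (Ada, 35, Uma, 27, 2002), (Ada, 35, Uma, 27, 2010), (Ada, 35, Uma, 27, 2015), (Ada, 35, Uma, 27, 2023), (Ada, 35, Uma, 29, 2002), (Ada, 35, Uma, 29, 2010), (Ada, 35, Uma, 29, 2015), (Ada, 35, Uma, 29, 2023), (Ada, 35, Uma, 4, 2002), (Ada, 35, Uma, 4, 2010), (Ada, 35, Uma, 4, 2015), (Ada, 35, Uma, 4, 2023), (Ada, 36, Dee, 21, 2002), (Ada, 36, Dee, 21, 2010), (Ada, 36, Dee, 21, 2015), (Ada, 36, Dee, 21, 2023), (Ada, 36, Dee, 23, 2002), (Ada, 36, Dee, 23, 2010), (Ada, 36, Dee, 23, 2015), (Ada, 36, Dee, 23, 2023), (Ada, 36, Dee, 25, 2002), (Ada, 36, Dee, 25, 2010), (Ada, 36, Dee, 25, 2015), (Ada, 36, Dee, 25, 2023), (Ada, 36, Dee, 27, 2002), (Ada, 36, Dee, 27, 2010), (Ada, 36, Dee, 27, 2015), (Ada, 36, Dee, 27, 2023), (Ada, 36, Dee, 29, 2002), (Ada, 36, Dee, 29, 2010), (Ada, 36, Dee, 29, 2015), (Ada, 36, Dee, 29, 2023), (Ada, 36, Dee, 4, 2002), (Ada, 36, Dee, 4, 2010), (Ada, 36, Dee, 4, 2015), (Ada, 36, Dee, 4, 2023), (Ada, 4, Zed, 21, 2002), (Ada, 4, Zed, 21, 2010), (Ada, 4, Zed, 21, 2015), (Ada, 4, Zed, 21, 2023), (Ada, 4, Zed, 23, 2002), (Ada, 4, Zed, 23, 2010), (Ada, 4, Zed, 23, 2015), (Ada, 4, Zed, 23, 2023), (Ada, 4, Zed, 25, 2002), (Ada, 4, Zed, 25, 2010), (Ada, 4, Zed, 25, 2015), (Ada, 4, Zed, 25, 2023), (Ada, 4, Zed, 27, 2002), (Ada, 4, Zed, 27, 2010), (Ada, 4, Zed, 27, 2015), (Ada, 4, Zed, 27, 2023), (Ada, 4, Zed, 29, 2002), (Ada, 4, Zed, 29, 2010), (Ada, 4, Zed, 29, 2015), (Ada, 4, Zed, 29, 2023), (Ada, 4, Zed, 4, 2002), (Ada, 4, Zed, 4, 2010), (Ada, 4, Zed, 4, 2015), (Ada, 4, Zed, 4, 2023), (Ada, 6, Jo, 21, 2002), (Ada, 6, Jo, 21, 2010), (Ada, 6, Jo, 21, 2015), (Ada, 6, Jo, 21, 2023), (Ada, 6, Jo, 23, 2002), (Ada, 6, Jo, 23, 2010), (Ada, 6, Jo, 23, 2015), (Ada, 6, Jo, 23, 2023), (Ada, 6, Jo, 25, 2002), (Ada, 6, Jo, 25, 2010), (Ada, 6, Jo, 25, 2015), (Ada, 6, Jo, 25, 2023), (Ada, 6, Jo, 27, 2002), (Ada, 6, Jo, 27, 2010), (Ada, 6, Jo, 27, 2015), (Ada, 6, Jo, 27, 2023), (Ada, 6, Jo, 29, 2002), (Ada, 6, Jo, 29, 2010), (Ada, 6, Jo, 29, 2015), (Ada, 6, Jo, 29, 2023), (Ada, 6, Jo, 4, 2002), (Ada, 6, Jo, 4, 2010), (Ada, 6, Jo, 4, 2015), (Ada, 6, Jo, 4, 2023)}
Selection sid ≤ 26 and year = 2002: {(Ada, 4, Zed, 21, 2002), (Ada, 4, Zed, 23, 2002), (Ada, 4, Zed, 25, 2002), (Ada, 4, Zed, 27, 2002), (Ada, 4, Zed, 29, 2002), (Ada, 4, Zed, 4, 2002), (Ada, 6, Jo, 21, 2002), (Ada, 6, Jo, 23, 2002), (Ada, 6, Jo, 25, 2002), (Ada, 6, Jo, 27, 2002), (Ada, 6, Jo, 29, 2002), (Ada, 6, Jo, 4, 2002)}
π_{aname, sid, aid} gives {(Ada, 4, 21), (Ada, 4, 23), (Ada, 4, 25), (Ada, 4, 27), (Ada, 4, 29), (Ada, 4, 4), (Ada, 6, 21), (Ada, 6, 23), (Ada, 6, 25), (Ada, 6, 27), (Ada, 6, 29), (Ada, 6, 4)}.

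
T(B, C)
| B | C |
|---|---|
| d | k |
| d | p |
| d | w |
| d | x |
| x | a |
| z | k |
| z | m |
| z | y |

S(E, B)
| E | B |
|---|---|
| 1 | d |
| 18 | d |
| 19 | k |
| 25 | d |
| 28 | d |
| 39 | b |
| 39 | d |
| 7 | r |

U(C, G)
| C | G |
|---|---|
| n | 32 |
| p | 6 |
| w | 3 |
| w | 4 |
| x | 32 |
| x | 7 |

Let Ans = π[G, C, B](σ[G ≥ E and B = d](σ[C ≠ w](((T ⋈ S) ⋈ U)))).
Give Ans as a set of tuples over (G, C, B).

{(32, x, d), (6, p, d), (7, x, d)}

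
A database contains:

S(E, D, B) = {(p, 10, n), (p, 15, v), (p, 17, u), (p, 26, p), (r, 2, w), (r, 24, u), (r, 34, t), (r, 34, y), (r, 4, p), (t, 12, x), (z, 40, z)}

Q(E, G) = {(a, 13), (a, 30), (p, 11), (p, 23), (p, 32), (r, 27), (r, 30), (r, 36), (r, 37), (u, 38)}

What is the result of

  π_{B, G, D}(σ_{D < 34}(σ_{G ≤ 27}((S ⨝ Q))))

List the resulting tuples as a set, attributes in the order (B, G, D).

{(n, 11, 10), (n, 23, 10), (p, 11, 26), (p, 23, 26), (p, 27, 4), (u, 11, 17), (u, 23, 17), (u, 27, 24), (v, 11, 15), (v, 23, 15), (w, 27, 2)}

Joining S and Q on E yields {(p, 10, n, 11), (p, 10, n, 23), (p, 10, n, 32), (p, 15, v, 11), (p, 15, v, 23), (p, 15, v, 32), (p, 17, u, 11), (p, 17, u, 23), (p, 17, u, 32), (p, 26, p, 11), (p, 26, p, 23), (p, 26, p, 32), (r, 2, w, 27), (r, 2, w, 30), (r, 2, w, 36), (r, 2, w, 37), (r, 24, u, 27), (r, 24, u, 30), (r, 24, u, 36), (r, 24, u, 37), (r, 34, t, 27), (r, 34, t, 30), (r, 34, t, 36), (r, 34, t, 37), (r, 34, y, 27), (r, 34, y, 30), (r, 34, y, 36), (r, 34, y, 37), (r, 4, p, 27), (r, 4, p, 30), (r, 4, p, 36), (r, 4, p, 37)}.
Apply σ_{G ≤ 27}; surviving tuples: {(p, 10, n, 11), (p, 10, n, 23), (p, 15, v, 11), (p, 15, v, 23), (p, 17, u, 11), (p, 17, u, 23), (p, 26, p, 11), (p, 26, p, 23), (r, 2, w, 27), (r, 24, u, 27), (r, 34, t, 27), (r, 34, y, 27), (r, 4, p, 27)}
Apply σ_{D < 34}; surviving tuples: {(p, 10, n, 11), (p, 10, n, 23), (p, 15, v, 11), (p, 15, v, 23), (p, 17, u, 11), (p, 17, u, 23), (p, 26, p, 11), (p, 26, p, 23), (r, 2, w, 27), (r, 24, u, 27), (r, 4, p, 27)}
π[B, G, D]: project onto (B, G, D) → {(n, 11, 10), (n, 23, 10), (p, 11, 26), (p, 23, 26), (p, 27, 4), (u, 11, 17), (u, 23, 17), (u, 27, 24), (v, 11, 15), (v, 23, 15), (w, 27, 2)}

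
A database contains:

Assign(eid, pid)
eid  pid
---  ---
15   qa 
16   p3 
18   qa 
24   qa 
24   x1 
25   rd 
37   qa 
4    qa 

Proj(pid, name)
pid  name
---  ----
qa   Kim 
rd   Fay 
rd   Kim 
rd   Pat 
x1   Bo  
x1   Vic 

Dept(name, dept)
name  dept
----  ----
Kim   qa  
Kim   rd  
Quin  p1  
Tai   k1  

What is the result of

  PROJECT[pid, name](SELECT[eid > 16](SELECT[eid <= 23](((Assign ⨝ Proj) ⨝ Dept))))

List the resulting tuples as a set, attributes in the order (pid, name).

Assign ⋈ Proj (natural join on pid): {(15, qa, Kim), (18, qa, Kim), (24, qa, Kim), (24, x1, Bo), (24, x1, Vic), (25, rd, Fay), (25, rd, Kim), (25, rd, Pat), (37, qa, Kim), (4, qa, Kim)}
(Assign ⨝ Proj) ⋈ Dept (natural join on name): {(15, qa, Kim, qa), (15, qa, Kim, rd), (18, qa, Kim, qa), (18, qa, Kim, rd), (24, qa, Kim, qa), (24, qa, Kim, rd), (25, rd, Kim, qa), (25, rd, Kim, rd), (37, qa, Kim, qa), (37, qa, Kim, rd), (4, qa, Kim, qa), (4, qa, Kim, rd)}
Selection eid <= 23: {(15, qa, Kim, qa), (15, qa, Kim, rd), (18, qa, Kim, qa), (18, qa, Kim, rd), (4, qa, Kim, qa), (4, qa, Kim, rd)}
Selection eid > 16: {(18, qa, Kim, qa), (18, qa, Kim, rd)}
π[pid, name]: project onto (pid, name) (1 duplicate(s) eliminated) → {(qa, Kim)}

{(qa, Kim)}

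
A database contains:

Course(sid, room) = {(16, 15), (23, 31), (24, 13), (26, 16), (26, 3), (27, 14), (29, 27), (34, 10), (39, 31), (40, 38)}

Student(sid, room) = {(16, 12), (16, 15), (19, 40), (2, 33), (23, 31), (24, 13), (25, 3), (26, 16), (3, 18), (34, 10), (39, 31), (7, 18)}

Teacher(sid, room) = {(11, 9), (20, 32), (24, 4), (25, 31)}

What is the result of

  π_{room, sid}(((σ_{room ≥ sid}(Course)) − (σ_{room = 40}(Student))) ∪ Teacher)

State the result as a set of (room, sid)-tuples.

{(31, 23), (31, 25), (32, 20), (4, 24), (9, 11)}

Apply σ_{room ≥ sid}; surviving tuples: {(23, 31)}
Apply σ_{room = 40}; surviving tuples: {(19, 40)}
Difference: {(23, 31)} with {(19, 40)} → {(23, 31)}
Union: {(23, 31)} with {(11, 9), (20, 32), (24, 4), (25, 31)} → {(11, 9), (20, 32), (23, 31), (24, 4), (25, 31)}
π_{room, sid} gives {(31, 23), (31, 25), (32, 20), (4, 24), (9, 11)}.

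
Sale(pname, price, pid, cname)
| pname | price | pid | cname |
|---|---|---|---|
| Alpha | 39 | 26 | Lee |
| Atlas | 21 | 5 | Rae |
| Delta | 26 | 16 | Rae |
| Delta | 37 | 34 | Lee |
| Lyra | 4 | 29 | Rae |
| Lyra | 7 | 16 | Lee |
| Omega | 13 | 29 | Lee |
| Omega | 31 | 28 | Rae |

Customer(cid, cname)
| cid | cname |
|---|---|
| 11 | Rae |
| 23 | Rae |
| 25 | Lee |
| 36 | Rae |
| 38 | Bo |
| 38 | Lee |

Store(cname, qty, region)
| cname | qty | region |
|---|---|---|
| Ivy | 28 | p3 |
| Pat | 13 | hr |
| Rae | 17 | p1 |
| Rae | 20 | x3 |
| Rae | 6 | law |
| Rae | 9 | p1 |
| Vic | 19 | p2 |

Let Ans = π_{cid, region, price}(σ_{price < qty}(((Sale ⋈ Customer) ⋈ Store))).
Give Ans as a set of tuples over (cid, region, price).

Natural join on cname: {(Alpha, 39, 26, Lee, 25), (Alpha, 39, 26, Lee, 38), (Atlas, 21, 5, Rae, 11), (Atlas, 21, 5, Rae, 23), (Atlas, 21, 5, Rae, 36), (Delta, 26, 16, Rae, 11), (Delta, 26, 16, Rae, 23), (Delta, 26, 16, Rae, 36), (Delta, 37, 34, Lee, 25), (Delta, 37, 34, Lee, 38), (Lyra, 4, 29, Rae, 11), (Lyra, 4, 29, Rae, 23), (Lyra, 4, 29, Rae, 36), (Lyra, 7, 16, Lee, 25), (Lyra, 7, 16, Lee, 38), (Omega, 13, 29, Lee, 25), (Omega, 13, 29, Lee, 38), (Omega, 31, 28, Rae, 11), (Omega, 31, 28, Rae, 23), (Omega, 31, 28, Rae, 36)}
Natural join on cname: {(Atlas, 21, 5, Rae, 11, 17, p1), (Atlas, 21, 5, Rae, 11, 20, x3), (Atlas, 21, 5, Rae, 11, 6, law), (Atlas, 21, 5, Rae, 11, 9, p1), (Atlas, 21, 5, Rae, 23, 17, p1), (Atlas, 21, 5, Rae, 23, 20, x3), (Atlas, 21, 5, Rae, 23, 6, law), (Atlas, 21, 5, Rae, 23, 9, p1), (Atlas, 21, 5, Rae, 36, 17, p1), (Atlas, 21, 5, Rae, 36, 20, x3), (Atlas, 21, 5, Rae, 36, 6, law), (Atlas, 21, 5, Rae, 36, 9, p1), (Delta, 26, 16, Rae, 11, 17, p1), (Delta, 26, 16, Rae, 11, 20, x3), (Delta, 26, 16, Rae, 11, 6, law), (Delta, 26, 16, Rae, 11, 9, p1), (Delta, 26, 16, Rae, 23, 17, p1), (Delta, 26, 16, Rae, 23, 20, x3), (Delta, 26, 16, Rae, 23, 6, law), (Delta, 26, 16, Rae, 23, 9, p1), (Delta, 26, 16, Rae, 36, 17, p1), (Delta, 26, 16, Rae, 36, 20, x3), (Delta, 26, 16, Rae, 36, 6, law), (Delta, 26, 16, Rae, 36, 9, p1), (Lyra, 4, 29, Rae, 11, 17, p1), (Lyra, 4, 29, Rae, 11, 20, x3), (Lyra, 4, 29, Rae, 11, 6, law), (Lyra, 4, 29, Rae, 11, 9, p1), (Lyra, 4, 29, Rae, 23, 17, p1), (Lyra, 4, 29, Rae, 23, 20, x3), (Lyra, 4, 29, Rae, 23, 6, law), (Lyra, 4, 29, Rae, 23, 9, p1), (Lyra, 4, 29, Rae, 36, 17, p1), (Lyra, 4, 29, Rae, 36, 20, x3), (Lyra, 4, 29, Rae, 36, 6, law), (Lyra, 4, 29, Rae, 36, 9, p1), (Omega, 31, 28, Rae, 11, 17, p1), (Omega, 31, 28, Rae, 11, 20, x3), (Omega, 31, 28, Rae, 11, 6, law), (Omega, 31, 28, Rae, 11, 9, p1), (Omega, 31, 28, Rae, 23, 17, p1), (Omega, 31, 28, Rae, 23, 20, x3), (Omega, 31, 28, Rae, 23, 6, law), (Omega, 31, 28, Rae, 23, 9, p1), (Omega, 31, 28, Rae, 36, 17, p1), (Omega, 31, 28, Rae, 36, 20, x3), (Omega, 31, 28, Rae, 36, 6, law), (Omega, 31, 28, Rae, 36, 9, p1)}
Apply σ_{price < qty}; surviving tuples: {(Lyra, 4, 29, Rae, 11, 17, p1), (Lyra, 4, 29, Rae, 11, 20, x3), (Lyra, 4, 29, Rae, 11, 6, law), (Lyra, 4, 29, Rae, 11, 9, p1), (Lyra, 4, 29, Rae, 23, 17, p1), (Lyra, 4, 29, Rae, 23, 20, x3), (Lyra, 4, 29, Rae, 23, 6, law), (Lyra, 4, 29, Rae, 23, 9, p1), (Lyra, 4, 29, Rae, 36, 17, p1), (Lyra, 4, 29, Rae, 36, 20, x3), (Lyra, 4, 29, Rae, 36, 6, law), (Lyra, 4, 29, Rae, 36, 9, p1)}
Keep only column(s) cid, region, price (3 duplicate(s) eliminated): {(11, law, 4), (11, p1, 4), (11, x3, 4), (23, law, 4), (23, p1, 4), (23, x3, 4), (36, law, 4), (36, p1, 4), (36, x3, 4)}

{(11, law, 4), (11, p1, 4), (11, x3, 4), (23, law, 4), (23, p1, 4), (23, x3, 4), (36, law, 4), (36, p1, 4), (36, x3, 4)}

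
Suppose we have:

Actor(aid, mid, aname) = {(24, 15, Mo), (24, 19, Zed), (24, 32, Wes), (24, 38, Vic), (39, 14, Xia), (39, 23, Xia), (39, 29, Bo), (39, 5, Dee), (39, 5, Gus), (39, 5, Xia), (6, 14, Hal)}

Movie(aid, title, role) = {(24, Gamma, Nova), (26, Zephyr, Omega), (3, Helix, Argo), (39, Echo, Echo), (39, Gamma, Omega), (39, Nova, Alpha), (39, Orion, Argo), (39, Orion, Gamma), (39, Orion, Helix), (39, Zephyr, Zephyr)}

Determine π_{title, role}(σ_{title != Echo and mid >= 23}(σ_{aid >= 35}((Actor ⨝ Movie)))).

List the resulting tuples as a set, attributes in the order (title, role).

{(Gamma, Omega), (Nova, Alpha), (Orion, Argo), (Orion, Gamma), (Orion, Helix), (Zephyr, Zephyr)}

Joining Actor and Movie on aid yields {(24, 15, Mo, Gamma, Nova), (24, 19, Zed, Gamma, Nova), (24, 32, Wes, Gamma, Nova), (24, 38, Vic, Gamma, Nova), (39, 14, Xia, Echo, Echo), (39, 14, Xia, Gamma, Omega), (39, 14, Xia, Nova, Alpha), (39, 14, Xia, Orion, Argo), (39, 14, Xia, Orion, Gamma), (39, 14, Xia, Orion, Helix), (39, 14, Xia, Zephyr, Zephyr), (39, 23, Xia, Echo, Echo), (39, 23, Xia, Gamma, Omega), (39, 23, Xia, Nova, Alpha), (39, 23, Xia, Orion, Argo), (39, 23, Xia, Orion, Gamma), (39, 23, Xia, Orion, Helix), (39, 23, Xia, Zephyr, Zephyr), (39, 29, Bo, Echo, Echo), (39, 29, Bo, Gamma, Omega), (39, 29, Bo, Nova, Alpha), (39, 29, Bo, Orion, Argo), (39, 29, Bo, Orion, Gamma), (39, 29, Bo, Orion, Helix), (39, 29, Bo, Zephyr, Zephyr), (39, 5, Dee, Echo, Echo), (39, 5, Dee, Gamma, Omega), (39, 5, Dee, Nova, Alpha), (39, 5, Dee, Orion, Argo), (39, 5, Dee, Orion, Gamma), (39, 5, Dee, Orion, Helix), (39, 5, Dee, Zephyr, Zephyr), (39, 5, Gus, Echo, Echo), (39, 5, Gus, Gamma, Omega), (39, 5, Gus, Nova, Alpha), (39, 5, Gus, Orion, Argo), (39, 5, Gus, Orion, Gamma), (39, 5, Gus, Orion, Helix), (39, 5, Gus, Zephyr, Zephyr), (39, 5, Xia, Echo, Echo), (39, 5, Xia, Gamma, Omega), (39, 5, Xia, Nova, Alpha), (39, 5, Xia, Orion, Argo), (39, 5, Xia, Orion, Gamma), (39, 5, Xia, Orion, Helix), (39, 5, Xia, Zephyr, Zephyr)}.
σ[aid >= 35]: keep tuples satisfying aid >= 35 → {(39, 14, Xia, Echo, Echo), (39, 14, Xia, Gamma, Omega), (39, 14, Xia, Nova, Alpha), (39, 14, Xia, Orion, Argo), (39, 14, Xia, Orion, Gamma), (39, 14, Xia, Orion, Helix), (39, 14, Xia, Zephyr, Zephyr), (39, 23, Xia, Echo, Echo), (39, 23, Xia, Gamma, Omega), (39, 23, Xia, Nova, Alpha), (39, 23, Xia, Orion, Argo), (39, 23, Xia, Orion, Gamma), (39, 23, Xia, Orion, Helix), (39, 23, Xia, Zephyr, Zephyr), (39, 29, Bo, Echo, Echo), (39, 29, Bo, Gamma, Omega), (39, 29, Bo, Nova, Alpha), (39, 29, Bo, Orion, Argo), (39, 29, Bo, Orion, Gamma), (39, 29, Bo, Orion, Helix), (39, 29, Bo, Zephyr, Zephyr), (39, 5, Dee, Echo, Echo), (39, 5, Dee, Gamma, Omega), (39, 5, Dee, Nova, Alpha), (39, 5, Dee, Orion, Argo), (39, 5, Dee, Orion, Gamma), (39, 5, Dee, Orion, Helix), (39, 5, Dee, Zephyr, Zephyr), (39, 5, Gus, Echo, Echo), (39, 5, Gus, Gamma, Omega), (39, 5, Gus, Nova, Alpha), (39, 5, Gus, Orion, Argo), (39, 5, Gus, Orion, Gamma), (39, 5, Gus, Orion, Helix), (39, 5, Gus, Zephyr, Zephyr), (39, 5, Xia, Echo, Echo), (39, 5, Xia, Gamma, Omega), (39, 5, Xia, Nova, Alpha), (39, 5, Xia, Orion, Argo), (39, 5, Xia, Orion, Gamma), (39, 5, Xia, Orion, Helix), (39, 5, Xia, Zephyr, Zephyr)}
σ[title != Echo and mid >= 23]: keep tuples satisfying title != Echo and mid >= 23 → {(39, 23, Xia, Gamma, Omega), (39, 23, Xia, Nova, Alpha), (39, 23, Xia, Orion, Argo), (39, 23, Xia, Orion, Gamma), (39, 23, Xia, Orion, Helix), (39, 23, Xia, Zephyr, Zephyr), (39, 29, Bo, Gamma, Omega), (39, 29, Bo, Nova, Alpha), (39, 29, Bo, Orion, Argo), (39, 29, Bo, Orion, Gamma), (39, 29, Bo, Orion, Helix), (39, 29, Bo, Zephyr, Zephyr)}
Projecting to title, role (6 duplicate(s) eliminated): {(Gamma, Omega), (Nova, Alpha), (Orion, Argo), (Orion, Gamma), (Orion, Helix), (Zephyr, Zephyr)}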